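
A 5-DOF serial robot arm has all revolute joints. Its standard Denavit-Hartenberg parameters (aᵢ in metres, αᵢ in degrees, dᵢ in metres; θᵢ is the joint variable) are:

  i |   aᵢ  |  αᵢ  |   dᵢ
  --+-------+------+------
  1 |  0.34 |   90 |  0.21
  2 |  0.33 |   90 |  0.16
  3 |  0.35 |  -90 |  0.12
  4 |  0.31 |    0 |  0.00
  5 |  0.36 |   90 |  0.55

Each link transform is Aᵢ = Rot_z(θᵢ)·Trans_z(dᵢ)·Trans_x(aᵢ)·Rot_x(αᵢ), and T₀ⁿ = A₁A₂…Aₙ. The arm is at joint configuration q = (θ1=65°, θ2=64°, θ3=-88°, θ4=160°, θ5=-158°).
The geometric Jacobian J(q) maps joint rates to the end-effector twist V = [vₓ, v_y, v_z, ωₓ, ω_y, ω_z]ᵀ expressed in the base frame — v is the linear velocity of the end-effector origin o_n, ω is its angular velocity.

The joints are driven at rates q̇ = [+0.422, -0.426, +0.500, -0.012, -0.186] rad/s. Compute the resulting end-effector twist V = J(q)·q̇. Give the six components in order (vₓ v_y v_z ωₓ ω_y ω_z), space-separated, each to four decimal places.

0.1365 0.3663 -0.0178 -0.2391 0.5116 0.0250

o_n = [0.0933, 0.7656, 1.0131]
J₁: ẑ×o_n = [-0.7656, 0.0933, 0.0000], ω = ẑ
J2: z=[0.9063, -0.4226, 0.0000] o=[0.1437, 0.3081, 0.2100] → [-0.3394, -0.7279, 0.3933, 0.9063, -0.4226, 0.0000]
J3: z=[0.3798, 0.8146, -0.4384] o=[0.3498, 0.3716, 0.5066] → [0.5853, -0.0799, 0.3586, 0.3798, 0.8146, -0.4384]
J4: z=[0.2168, 0.3823, 0.8982] o=[0.0807, 0.6221, 0.4650] → [0.0806, -0.1075, 0.0263, 0.2168, 0.3823, 0.8982]
J5: z=[0.2168, 0.3823, 0.8982] o=[0.3024, 0.4086, 0.5023] → [-0.1254, -0.2986, 0.1573, 0.2168, 0.3823, 0.8982]
V = J·q̇ = [0.1365, 0.3663, -0.0178, -0.2391, 0.5116, 0.0250]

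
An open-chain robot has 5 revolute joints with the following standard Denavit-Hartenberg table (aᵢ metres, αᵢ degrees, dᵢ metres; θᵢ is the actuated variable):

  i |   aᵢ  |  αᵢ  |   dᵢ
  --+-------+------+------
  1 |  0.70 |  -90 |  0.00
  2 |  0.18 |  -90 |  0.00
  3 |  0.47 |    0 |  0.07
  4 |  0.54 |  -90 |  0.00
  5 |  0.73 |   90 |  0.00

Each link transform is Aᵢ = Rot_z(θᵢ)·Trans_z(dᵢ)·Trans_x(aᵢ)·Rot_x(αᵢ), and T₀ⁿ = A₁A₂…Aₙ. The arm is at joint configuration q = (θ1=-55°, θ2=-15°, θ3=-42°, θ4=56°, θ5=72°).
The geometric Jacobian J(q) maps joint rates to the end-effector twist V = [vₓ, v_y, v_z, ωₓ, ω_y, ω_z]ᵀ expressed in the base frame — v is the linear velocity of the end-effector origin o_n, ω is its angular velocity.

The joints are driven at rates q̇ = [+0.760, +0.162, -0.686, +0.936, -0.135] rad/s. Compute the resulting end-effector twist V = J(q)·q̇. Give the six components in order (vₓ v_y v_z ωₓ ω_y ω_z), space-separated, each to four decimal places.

1.0657 0.8740 -0.2466 0.2952 0.0892 0.5270

o_n = [1.1195, -1.3735, 0.9322]
J₁: ẑ×o_n = [1.3735, 1.1195, -0.0000], ω = ẑ
J2: z=[0.8192, 0.5736, 0.0000] o=[0.4015, -0.5734, 0.0000] → [0.5347, -0.7637, -1.0672, 0.8192, 0.5736, 0.0000]
J3: z=[0.1485, -0.2120, -0.9659] o=[0.5012, -0.7158, 0.0466] → [-0.8230, -0.7287, 0.0335, 0.1485, -0.2120, -0.9659]
J4: z=[0.1485, -0.2120, -0.9659] o=[0.9627, -0.8266, 0.0694] → [-0.7111, -0.2795, -0.0479, 0.1485, -0.2120, -0.9659]
J5: z=[-0.9289, -0.3651, -0.0626] o=[1.1460, -1.3162, 0.2050] → [-0.2691, 0.6772, 0.0435, -0.9289, -0.3651, -0.0626]
V = J·q̇ = [1.0657, 0.8740, -0.2466, 0.2952, 0.0892, 0.5270]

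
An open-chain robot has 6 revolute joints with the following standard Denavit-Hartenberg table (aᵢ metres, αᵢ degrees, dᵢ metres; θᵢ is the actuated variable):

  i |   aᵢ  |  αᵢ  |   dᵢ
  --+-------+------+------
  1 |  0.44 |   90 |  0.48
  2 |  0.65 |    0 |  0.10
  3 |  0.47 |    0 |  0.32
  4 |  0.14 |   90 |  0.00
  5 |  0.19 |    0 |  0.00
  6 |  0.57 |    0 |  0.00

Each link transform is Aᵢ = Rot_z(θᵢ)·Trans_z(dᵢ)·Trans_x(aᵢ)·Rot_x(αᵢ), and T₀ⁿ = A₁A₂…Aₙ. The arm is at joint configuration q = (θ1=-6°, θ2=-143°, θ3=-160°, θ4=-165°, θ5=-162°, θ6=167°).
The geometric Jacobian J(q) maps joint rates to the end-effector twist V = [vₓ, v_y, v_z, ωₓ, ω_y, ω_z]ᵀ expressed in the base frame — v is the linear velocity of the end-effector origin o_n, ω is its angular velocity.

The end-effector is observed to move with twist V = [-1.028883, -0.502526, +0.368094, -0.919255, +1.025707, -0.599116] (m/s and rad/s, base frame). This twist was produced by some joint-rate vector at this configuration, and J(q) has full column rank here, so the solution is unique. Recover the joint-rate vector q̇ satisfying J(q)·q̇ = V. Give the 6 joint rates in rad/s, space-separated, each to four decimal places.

-0.9310 -0.3050 0.3570 -0.9760 0.0860 0.9880

o_n = [-0.0291, -0.4102, -0.0183]
J₁: ẑ×o_n = [0.4102, -0.0291, 0.0000], ω = ẑ
J2: z=[-0.1045, -0.9945, 0.0000] o=[0.4376, -0.0460, 0.4800] → [0.4956, -0.0521, -0.4260, -0.1045, -0.9945, 0.0000]
J3: z=[-0.1045, -0.9945, 0.0000] o=[-0.0891, -0.0912, 0.0888] → [0.1066, -0.0112, 0.0931, -0.1045, -0.9945, 0.0000]
J4: z=[-0.1045, -0.9945, 0.0000] o=[0.1320, -0.4362, 0.4830] → [0.4986, -0.0524, -0.1629, -0.1045, -0.9945, 0.0000]
J5: z=[-0.9458, 0.0994, 0.3090] o=[0.0890, -0.4317, 0.3498] → [-0.0432, -0.3847, -0.0086, -0.9458, 0.0994, 0.3090]
J6: z=[-0.9458, 0.0994, 0.3090] o=[0.1506, -0.3791, 0.5217] → [-0.0441, -0.5663, 0.0472, -0.9458, 0.0994, 0.3090]
q̇ = J⁺·V = [-0.9310, -0.3050, 0.3570, -0.9760, 0.0860, 0.9880]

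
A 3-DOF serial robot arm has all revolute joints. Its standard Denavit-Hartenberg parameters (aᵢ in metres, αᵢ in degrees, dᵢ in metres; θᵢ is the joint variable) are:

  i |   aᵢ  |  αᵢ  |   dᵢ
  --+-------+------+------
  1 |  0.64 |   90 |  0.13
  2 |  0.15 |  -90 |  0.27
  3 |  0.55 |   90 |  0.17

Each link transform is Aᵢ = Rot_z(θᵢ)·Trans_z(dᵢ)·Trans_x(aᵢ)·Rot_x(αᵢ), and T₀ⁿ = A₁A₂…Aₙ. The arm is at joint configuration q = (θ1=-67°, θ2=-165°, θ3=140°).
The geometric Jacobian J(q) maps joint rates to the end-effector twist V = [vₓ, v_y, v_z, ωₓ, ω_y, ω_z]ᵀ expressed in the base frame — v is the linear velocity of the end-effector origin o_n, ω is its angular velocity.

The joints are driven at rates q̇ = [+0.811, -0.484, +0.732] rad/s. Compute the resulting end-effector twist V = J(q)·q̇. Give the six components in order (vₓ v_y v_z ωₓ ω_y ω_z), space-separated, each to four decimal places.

0.4758 0.0534 -0.0812 0.5196 0.0147 0.1039

o_n = [0.4466, -0.8382, 0.0360]
J₁: ẑ×o_n = [0.8382, 0.4466, -0.0000], ω = ẑ
J2: z=[-0.9205, -0.3907, 0.0000] o=[0.2501, -0.5891, 0.1300] → [0.0367, -0.0865, 0.3061, -0.9205, -0.3907, 0.0000]
J3: z=[0.1011, -0.2382, -0.9659] o=[-0.0551, -0.5612, 0.0912] → [-0.2544, -0.4790, 0.0915, 0.1011, -0.2382, -0.9659]
V = J·q̇ = [0.4758, 0.0534, -0.0812, 0.5196, 0.0147, 0.1039]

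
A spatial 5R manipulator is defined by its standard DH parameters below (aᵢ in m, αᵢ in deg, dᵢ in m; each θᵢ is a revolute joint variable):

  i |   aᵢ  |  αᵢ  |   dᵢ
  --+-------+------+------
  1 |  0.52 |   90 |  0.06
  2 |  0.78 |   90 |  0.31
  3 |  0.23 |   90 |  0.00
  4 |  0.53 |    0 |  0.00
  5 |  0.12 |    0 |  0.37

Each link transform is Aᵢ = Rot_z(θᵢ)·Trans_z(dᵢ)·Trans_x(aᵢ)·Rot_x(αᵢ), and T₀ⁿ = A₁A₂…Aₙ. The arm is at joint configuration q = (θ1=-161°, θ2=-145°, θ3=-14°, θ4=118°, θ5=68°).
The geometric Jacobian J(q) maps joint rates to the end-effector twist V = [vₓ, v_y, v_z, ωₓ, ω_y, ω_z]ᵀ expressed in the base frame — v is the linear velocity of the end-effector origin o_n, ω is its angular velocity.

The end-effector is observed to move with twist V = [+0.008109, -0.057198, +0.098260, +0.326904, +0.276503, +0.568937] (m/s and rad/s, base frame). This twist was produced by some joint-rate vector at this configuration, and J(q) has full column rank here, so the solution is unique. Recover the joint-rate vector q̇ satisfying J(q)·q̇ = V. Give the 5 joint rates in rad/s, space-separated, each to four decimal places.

o_n = [0.1914, 0.0494, 0.1139]
J₁: ẑ×o_n = [-0.0494, 0.1914, 0.0000], ω = ẑ
J2: z=[-0.3256, 0.9455, 0.0000] o=[-0.4917, -0.1693, 0.0600] → [0.0510, 0.0175, -0.7170, -0.3256, 0.9455, 0.0000]
J3: z=[0.5423, 0.1867, 0.8192] o=[0.0115, 0.3318, -0.3874] → [0.3250, -0.1246, -0.1867, 0.5423, 0.1867, 0.8192]
J4: z=[0.1285, -0.9820, 0.1388] o=[0.2025, 0.3387, -0.5154] → [-0.5778, -0.0824, -0.0481, 0.1285, -0.9820, 0.1388]
J5: z=[0.1285, -0.9820, 0.1388] o=[0.2497, 0.4187, 0.0064] → [-0.0543, -0.0219, -0.1047, 0.1285, -0.9820, 0.1388]
q̇ = J⁺·V = [0.1550, -0.2040, 0.5680, 0.3410, -0.7110]

0.1550 -0.2040 0.5680 0.3410 -0.7110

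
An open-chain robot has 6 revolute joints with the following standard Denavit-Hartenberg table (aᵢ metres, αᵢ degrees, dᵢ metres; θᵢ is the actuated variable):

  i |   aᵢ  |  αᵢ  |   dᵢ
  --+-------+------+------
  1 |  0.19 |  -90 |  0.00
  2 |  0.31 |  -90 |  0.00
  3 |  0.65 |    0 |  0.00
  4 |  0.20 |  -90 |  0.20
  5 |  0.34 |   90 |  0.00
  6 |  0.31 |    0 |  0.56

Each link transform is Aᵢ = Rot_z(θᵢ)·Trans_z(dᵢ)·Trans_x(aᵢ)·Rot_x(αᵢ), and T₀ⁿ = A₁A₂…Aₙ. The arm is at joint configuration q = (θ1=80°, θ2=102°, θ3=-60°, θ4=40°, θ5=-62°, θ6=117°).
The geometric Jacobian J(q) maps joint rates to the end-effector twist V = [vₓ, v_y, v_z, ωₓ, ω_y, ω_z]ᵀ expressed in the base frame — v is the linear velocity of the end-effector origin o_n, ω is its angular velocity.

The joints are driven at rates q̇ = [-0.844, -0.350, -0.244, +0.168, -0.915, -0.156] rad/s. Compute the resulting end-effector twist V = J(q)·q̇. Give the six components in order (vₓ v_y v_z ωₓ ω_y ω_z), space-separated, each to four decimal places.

-0.2462 0.8096 0.1267 -0.5165 0.2780 -0.6955

o_n = [-0.3261, -0.4982, -0.3960]
J₁: ẑ×o_n = [0.4982, -0.3261, 0.0000], ω = ẑ
J2: z=[-0.9848, 0.1736, 0.0000] o=[0.0330, 0.1871, 0.0000] → [-0.0688, -0.3900, 0.7373, -0.9848, 0.1736, 0.0000]
J3: z=[-0.1699, -0.9633, 0.2079] o=[0.0218, 0.1236, -0.3032] → [0.2187, -0.0881, -0.2295, -0.1699, -0.9633, 0.2079]
J4: z=[-0.1699, -0.9633, 0.2079] o=[-0.5443, 0.1548, -0.6211] → [-0.0810, 0.0836, 0.3211, -0.1699, -0.9633, 0.2079]
J5: z=[0.9131, -0.2332, -0.3345] o=[-0.6524, -0.0644, -0.7634] → [-0.2308, -0.4446, -0.3200, 0.9131, -0.2332, -0.3345]
J6: z=[0.2476, -0.3348, 0.9092] o=[-0.7626, -0.3748, -0.8477] → [-0.0390, 0.2850, 0.1156, 0.2476, -0.3348, 0.9092]
V = J·q̇ = [-0.2462, 0.8096, 0.1267, -0.5165, 0.2780, -0.6955]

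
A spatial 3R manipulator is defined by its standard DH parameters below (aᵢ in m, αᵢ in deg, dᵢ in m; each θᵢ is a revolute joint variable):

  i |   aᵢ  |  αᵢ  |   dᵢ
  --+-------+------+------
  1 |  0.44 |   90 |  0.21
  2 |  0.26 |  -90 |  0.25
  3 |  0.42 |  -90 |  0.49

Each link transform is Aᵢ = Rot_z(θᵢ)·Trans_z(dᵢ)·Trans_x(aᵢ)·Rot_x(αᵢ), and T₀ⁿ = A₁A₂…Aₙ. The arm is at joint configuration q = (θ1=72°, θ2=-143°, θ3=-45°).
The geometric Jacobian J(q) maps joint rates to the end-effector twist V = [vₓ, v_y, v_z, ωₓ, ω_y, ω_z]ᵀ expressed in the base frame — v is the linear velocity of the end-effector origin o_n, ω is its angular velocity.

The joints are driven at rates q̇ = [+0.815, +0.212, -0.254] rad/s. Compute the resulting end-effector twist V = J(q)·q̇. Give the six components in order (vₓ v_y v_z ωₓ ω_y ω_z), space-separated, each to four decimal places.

0.0509 0.6775 0.0136 0.1544 -0.2109 1.0179

o_n = [0.6098, 0.1068, -0.5165]
J₁: ẑ×o_n = [-0.1068, 0.6098, 0.0000], ω = ẑ
J2: z=[0.9511, -0.3090, 0.0000] o=[0.1360, 0.4185, 0.2100] → [0.2245, 0.6910, -0.1499, 0.9511, -0.3090, 0.0000]
J3: z=[0.1860, 0.5724, -0.7986] o=[0.3096, 0.1437, 0.0535] → [-0.3557, -0.1338, -0.1787, 0.1860, 0.5724, -0.7986]
V = J·q̇ = [0.0509, 0.6775, 0.0136, 0.1544, -0.2109, 1.0179]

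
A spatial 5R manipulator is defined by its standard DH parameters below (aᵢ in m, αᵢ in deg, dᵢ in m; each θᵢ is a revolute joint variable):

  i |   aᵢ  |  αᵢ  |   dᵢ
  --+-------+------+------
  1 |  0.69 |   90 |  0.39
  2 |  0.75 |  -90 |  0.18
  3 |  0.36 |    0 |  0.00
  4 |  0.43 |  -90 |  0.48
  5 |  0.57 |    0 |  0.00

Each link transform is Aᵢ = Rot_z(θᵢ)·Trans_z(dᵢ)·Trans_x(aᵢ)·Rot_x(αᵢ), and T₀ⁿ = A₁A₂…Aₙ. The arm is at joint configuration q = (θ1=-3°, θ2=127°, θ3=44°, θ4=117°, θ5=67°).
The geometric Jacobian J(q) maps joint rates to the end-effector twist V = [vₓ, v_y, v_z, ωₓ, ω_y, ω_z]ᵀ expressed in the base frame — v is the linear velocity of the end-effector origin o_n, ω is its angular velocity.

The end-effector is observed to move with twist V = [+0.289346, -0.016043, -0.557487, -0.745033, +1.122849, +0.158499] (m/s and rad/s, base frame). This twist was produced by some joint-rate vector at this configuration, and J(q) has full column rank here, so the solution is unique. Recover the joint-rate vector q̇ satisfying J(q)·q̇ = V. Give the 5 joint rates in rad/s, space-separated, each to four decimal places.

0.4740 -0.4110 0.6120 0.2190 -0.7100

o_n = [0.5040, 0.2566, 0.7298]
J₁: ẑ×o_n = [-0.2566, 0.5040, 0.0000], ω = ẑ
J2: z=[-0.0523, -0.9986, 0.0000] o=[0.6891, -0.0361, 0.3900] → [-0.3393, 0.0178, -0.2001, -0.0523, -0.9986, 0.0000]
J3: z=[-0.7975, 0.0418, -0.6018] o=[0.2289, -0.1922, 0.9890] → [0.2593, -0.3723, -0.3694, -0.7975, 0.0418, -0.6018]
J4: z=[-0.7975, 0.0418, -0.6018] o=[0.0863, 0.0656, 1.1958] → [0.0954, -0.6230, -0.1697, -0.7975, 0.0418, -0.6018]
J5: z=[0.1462, -0.9545, -0.2600] o=[-0.0448, 0.2127, 0.5822] → [-0.1295, -0.1643, 0.5302, 0.1462, -0.9545, -0.2600]
q̇ = J⁺·V = [0.4740, -0.4110, 0.6120, 0.2190, -0.7100]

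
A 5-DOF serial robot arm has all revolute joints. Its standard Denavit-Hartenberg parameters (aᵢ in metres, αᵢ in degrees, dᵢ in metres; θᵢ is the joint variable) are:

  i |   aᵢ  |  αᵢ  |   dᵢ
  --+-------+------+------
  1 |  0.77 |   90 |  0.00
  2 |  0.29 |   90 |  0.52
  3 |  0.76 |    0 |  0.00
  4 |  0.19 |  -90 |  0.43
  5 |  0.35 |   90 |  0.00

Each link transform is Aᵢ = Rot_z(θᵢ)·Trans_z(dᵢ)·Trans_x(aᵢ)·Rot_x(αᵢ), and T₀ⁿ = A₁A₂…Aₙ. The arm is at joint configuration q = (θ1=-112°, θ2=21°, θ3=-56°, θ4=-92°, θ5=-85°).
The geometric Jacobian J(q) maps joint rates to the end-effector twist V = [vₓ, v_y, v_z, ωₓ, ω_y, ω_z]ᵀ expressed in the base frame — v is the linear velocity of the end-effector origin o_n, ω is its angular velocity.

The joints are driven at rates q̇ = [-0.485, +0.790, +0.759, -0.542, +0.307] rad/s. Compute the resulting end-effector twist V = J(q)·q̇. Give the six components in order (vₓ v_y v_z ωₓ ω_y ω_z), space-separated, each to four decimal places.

-1.2457 -0.4856 0.7665 -0.5771 -0.0145 -0.6293

o_n = [-0.3672, -1.5147, -0.5377]
J₁: ẑ×o_n = [1.5147, -0.3672, 0.0000], ω = ẑ
J2: z=[-0.9272, 0.3746, 0.0000] o=[-0.2884, -0.7139, 0.0000] → [-0.2014, -0.4986, 0.7720, -0.9272, 0.3746, 0.0000]
J3: z=[-0.1342, -0.3323, -0.9336] o=[-0.8720, -0.7702, 0.1039] → [-0.4819, -0.5574, 0.2677, -0.1342, -0.3323, -0.9336]
J4: z=[-0.1342, -0.3323, -0.9336] o=[-0.4364, -1.3741, 0.2562] → [0.1325, -0.1712, 0.0419, -0.1342, -0.3323, -0.9336]
J5: z=[0.6010, -0.7764, 0.1899] o=[-0.3445, -1.4152, -0.2030] → [0.2788, 0.1969, -0.0775, 0.6010, -0.7764, 0.1899]
V = J·q̇ = [-1.2457, -0.4856, 0.7665, -0.5771, -0.0145, -0.6293]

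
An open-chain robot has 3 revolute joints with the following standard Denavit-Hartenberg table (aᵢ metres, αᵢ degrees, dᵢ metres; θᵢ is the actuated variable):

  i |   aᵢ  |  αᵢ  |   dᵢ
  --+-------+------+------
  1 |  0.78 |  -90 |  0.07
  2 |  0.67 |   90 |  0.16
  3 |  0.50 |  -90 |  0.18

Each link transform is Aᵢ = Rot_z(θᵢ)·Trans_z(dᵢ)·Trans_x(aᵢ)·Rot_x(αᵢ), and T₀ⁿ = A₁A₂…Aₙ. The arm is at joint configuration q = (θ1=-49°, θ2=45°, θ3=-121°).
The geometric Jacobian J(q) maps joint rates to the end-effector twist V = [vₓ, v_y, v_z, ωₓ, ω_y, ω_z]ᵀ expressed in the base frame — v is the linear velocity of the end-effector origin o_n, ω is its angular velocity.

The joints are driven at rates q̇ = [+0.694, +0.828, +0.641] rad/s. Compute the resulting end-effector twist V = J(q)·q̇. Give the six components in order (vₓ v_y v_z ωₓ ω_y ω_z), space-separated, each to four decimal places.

0.6638 0.2530 -0.5411 0.9223 0.2011 1.1473

o_n = [0.5839, -1.0811, -0.0944]
J₁: ẑ×o_n = [1.0811, 0.5839, -0.0000], ω = ẑ
J2: z=[0.7547, 0.6561, 0.0000] o=[0.5117, -0.5887, 0.0700] → [-0.1078, 0.1241, -0.4189, 0.7547, 0.6561, 0.0000]
J3: z=[0.4639, -0.5337, 0.7071] o=[0.9433, -0.8413, -0.4038] → [0.0045, -0.3977, -0.3031, 0.4639, -0.5337, 0.7071]
V = J·q̇ = [0.6638, 0.2530, -0.5411, 0.9223, 0.2011, 1.1473]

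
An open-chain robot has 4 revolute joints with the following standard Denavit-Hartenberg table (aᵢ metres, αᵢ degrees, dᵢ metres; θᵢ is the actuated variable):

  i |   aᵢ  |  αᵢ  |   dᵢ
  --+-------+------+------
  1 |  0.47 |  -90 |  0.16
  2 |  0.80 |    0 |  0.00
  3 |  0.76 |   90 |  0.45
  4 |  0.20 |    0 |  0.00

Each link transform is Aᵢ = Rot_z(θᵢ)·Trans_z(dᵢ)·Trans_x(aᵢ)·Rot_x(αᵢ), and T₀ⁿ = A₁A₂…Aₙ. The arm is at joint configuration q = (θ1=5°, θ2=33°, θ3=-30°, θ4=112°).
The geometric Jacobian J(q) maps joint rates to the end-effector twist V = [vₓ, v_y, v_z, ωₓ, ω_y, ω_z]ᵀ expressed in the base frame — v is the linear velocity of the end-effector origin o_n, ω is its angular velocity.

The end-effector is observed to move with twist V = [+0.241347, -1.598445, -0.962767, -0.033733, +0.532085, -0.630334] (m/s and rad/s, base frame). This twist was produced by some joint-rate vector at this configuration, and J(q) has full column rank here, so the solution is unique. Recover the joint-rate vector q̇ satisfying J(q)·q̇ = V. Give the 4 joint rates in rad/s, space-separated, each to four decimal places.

-0.8740 0.8950 -0.3620 0.2440

o_n = [1.7627, 0.7921, -0.3116]
J₁: ẑ×o_n = [-0.7921, 1.7627, 0.0000], ω = ẑ
J2: z=[-0.0872, 0.9962, 0.0000] o=[0.4682, 0.0410, 0.1600] → [-0.4698, -0.0411, -1.3551, -0.0872, 0.9962, 0.0000]
J3: z=[-0.0872, 0.9962, 0.0000] o=[1.1366, 0.0994, -0.2757] → [-0.0357, -0.0031, -0.6841, -0.0872, 0.9962, 0.0000]
J4: z=[0.0521, 0.0046, 0.9986] o=[1.8534, 0.6139, -0.3155] → [-0.1779, -0.0908, 0.0097, 0.0521, 0.0046, 0.9986]
q̇ = J⁺·V = [-0.8740, 0.8950, -0.3620, 0.2440]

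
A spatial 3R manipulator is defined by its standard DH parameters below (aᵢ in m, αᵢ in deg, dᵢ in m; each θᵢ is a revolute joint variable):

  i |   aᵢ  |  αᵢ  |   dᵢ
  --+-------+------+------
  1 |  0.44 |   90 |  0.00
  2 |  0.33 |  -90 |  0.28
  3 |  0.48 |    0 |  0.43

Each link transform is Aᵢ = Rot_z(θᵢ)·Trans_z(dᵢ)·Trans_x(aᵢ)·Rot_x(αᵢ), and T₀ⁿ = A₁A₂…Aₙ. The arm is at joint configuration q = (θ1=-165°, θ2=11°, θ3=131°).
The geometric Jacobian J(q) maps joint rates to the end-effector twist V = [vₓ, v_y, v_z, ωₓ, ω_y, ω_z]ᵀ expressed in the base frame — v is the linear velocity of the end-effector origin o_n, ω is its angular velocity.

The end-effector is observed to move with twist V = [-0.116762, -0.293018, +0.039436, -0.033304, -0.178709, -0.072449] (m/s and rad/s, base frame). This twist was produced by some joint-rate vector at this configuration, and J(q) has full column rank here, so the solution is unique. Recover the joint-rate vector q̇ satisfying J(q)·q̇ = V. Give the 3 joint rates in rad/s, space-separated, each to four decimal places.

o_n = [-0.3388, -0.1759, 0.4250]
J₁: ẑ×o_n = [0.1759, -0.3388, 0.0000], ω = ẑ
J2: z=[-0.2588, 0.9659, 0.0000] o=[-0.4250, -0.1139, 0.0000] → [0.4105, 0.1100, -0.0672, -0.2588, 0.9659, 0.0000]
J3: z=[0.1843, 0.0494, 0.9816] o=[-0.8104, 0.0727, 0.0630] → [0.2620, 0.3962, -0.0691, 0.1843, 0.0494, 0.9816]
q̇ = J⁺·V = [0.3310, -0.1640, -0.4110]

0.3310 -0.1640 -0.4110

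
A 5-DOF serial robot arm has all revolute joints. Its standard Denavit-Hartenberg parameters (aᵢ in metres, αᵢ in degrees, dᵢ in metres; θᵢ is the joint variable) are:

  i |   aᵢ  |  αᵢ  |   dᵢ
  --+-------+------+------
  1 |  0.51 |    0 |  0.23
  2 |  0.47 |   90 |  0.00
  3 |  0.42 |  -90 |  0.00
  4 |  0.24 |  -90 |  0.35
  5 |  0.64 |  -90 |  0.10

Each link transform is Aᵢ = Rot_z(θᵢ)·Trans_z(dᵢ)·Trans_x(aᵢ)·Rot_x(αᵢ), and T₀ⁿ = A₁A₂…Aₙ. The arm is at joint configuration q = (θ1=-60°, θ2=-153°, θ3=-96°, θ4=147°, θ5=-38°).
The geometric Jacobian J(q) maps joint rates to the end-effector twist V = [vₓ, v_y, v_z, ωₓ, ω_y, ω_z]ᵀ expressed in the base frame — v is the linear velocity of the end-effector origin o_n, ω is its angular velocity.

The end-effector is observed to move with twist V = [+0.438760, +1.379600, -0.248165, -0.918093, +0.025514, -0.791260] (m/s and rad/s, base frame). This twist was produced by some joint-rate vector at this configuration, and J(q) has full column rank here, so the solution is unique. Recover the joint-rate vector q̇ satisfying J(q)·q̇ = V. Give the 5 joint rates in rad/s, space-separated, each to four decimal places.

o_n = [-0.9575, -0.0376, 0.4095]
J₁: ẑ×o_n = [0.0376, -0.9575, 0.0000], ω = ẑ
J2: z=[0.0000, 0.0000, 1.0000] o=[0.2550, -0.4417, 0.2300] → [-0.4041, -1.2125, 0.0000, 0.0000, 0.0000, 1.0000]
J3: z=[0.5446, 0.8387, 0.0000] o=[-0.1392, -0.1857, 0.2300] → [0.1506, -0.0978, 0.7670, 0.5446, 0.8387, 0.0000]
J4: z=[-0.8341, 0.5417, -0.1045] o=[-0.1024, -0.2096, -0.1877] → [0.3415, 0.5875, 0.3198, -0.8341, 0.5417, -0.1045]
J5: z=[0.4090, 0.7344, 0.5417] o=[-0.4831, -0.1182, -0.0241] → [0.2748, -0.4343, 0.3814, 0.4090, 0.7344, 0.5417]
q̇ = J⁺·V = [-0.4780, -0.4910, -0.8770, 0.7610, 0.4750]

-0.4780 -0.4910 -0.8770 0.7610 0.4750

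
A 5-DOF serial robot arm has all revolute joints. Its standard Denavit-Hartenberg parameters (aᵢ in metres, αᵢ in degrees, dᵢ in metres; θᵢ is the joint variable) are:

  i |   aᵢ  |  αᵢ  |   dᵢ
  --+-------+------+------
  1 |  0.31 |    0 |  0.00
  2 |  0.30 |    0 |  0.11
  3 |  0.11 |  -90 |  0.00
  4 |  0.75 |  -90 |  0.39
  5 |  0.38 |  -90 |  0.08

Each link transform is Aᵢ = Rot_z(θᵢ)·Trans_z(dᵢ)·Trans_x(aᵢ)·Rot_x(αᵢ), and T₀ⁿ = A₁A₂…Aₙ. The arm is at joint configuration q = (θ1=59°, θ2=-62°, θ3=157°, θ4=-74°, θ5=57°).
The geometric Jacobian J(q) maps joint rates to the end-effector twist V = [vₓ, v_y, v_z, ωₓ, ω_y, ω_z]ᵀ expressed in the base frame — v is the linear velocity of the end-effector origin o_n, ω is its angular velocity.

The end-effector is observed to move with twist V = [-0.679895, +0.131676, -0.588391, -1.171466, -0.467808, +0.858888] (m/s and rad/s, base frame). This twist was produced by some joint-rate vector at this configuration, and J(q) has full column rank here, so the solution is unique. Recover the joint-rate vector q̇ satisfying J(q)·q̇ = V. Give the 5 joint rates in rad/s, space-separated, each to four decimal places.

-0.2380 0.7480 0.5920 0.9340 0.8820

o_n = [0.0229, 0.3835, 1.0078]
J₁: ẑ×o_n = [-0.3835, 0.0229, 0.0000], ω = ẑ
J2: z=[0.0000, 0.0000, 1.0000] o=[0.1597, 0.2657, 0.0000] → [-0.1178, -0.1367, 0.0000, 0.0000, 0.0000, 1.0000]
J3: z=[0.0000, 0.0000, 1.0000] o=[0.4593, 0.2500, 0.1100] → [-0.1335, -0.4363, 0.0000, 0.0000, 0.0000, 1.0000]
J4: z=[-0.4384, -0.8988, 0.0000] o=[0.3604, 0.2982, 0.1100] → [-0.8070, 0.3936, -0.3407, -0.4384, -0.8988, 0.0000]
J5: z=[-0.8640, 0.4214, -0.2756] o=[0.0036, 0.0383, 0.8309] → [0.1697, 0.1475, -0.3063, -0.8640, 0.4214, -0.2756]
q̇ = J⁺·V = [-0.2380, 0.7480, 0.5920, 0.9340, 0.8820]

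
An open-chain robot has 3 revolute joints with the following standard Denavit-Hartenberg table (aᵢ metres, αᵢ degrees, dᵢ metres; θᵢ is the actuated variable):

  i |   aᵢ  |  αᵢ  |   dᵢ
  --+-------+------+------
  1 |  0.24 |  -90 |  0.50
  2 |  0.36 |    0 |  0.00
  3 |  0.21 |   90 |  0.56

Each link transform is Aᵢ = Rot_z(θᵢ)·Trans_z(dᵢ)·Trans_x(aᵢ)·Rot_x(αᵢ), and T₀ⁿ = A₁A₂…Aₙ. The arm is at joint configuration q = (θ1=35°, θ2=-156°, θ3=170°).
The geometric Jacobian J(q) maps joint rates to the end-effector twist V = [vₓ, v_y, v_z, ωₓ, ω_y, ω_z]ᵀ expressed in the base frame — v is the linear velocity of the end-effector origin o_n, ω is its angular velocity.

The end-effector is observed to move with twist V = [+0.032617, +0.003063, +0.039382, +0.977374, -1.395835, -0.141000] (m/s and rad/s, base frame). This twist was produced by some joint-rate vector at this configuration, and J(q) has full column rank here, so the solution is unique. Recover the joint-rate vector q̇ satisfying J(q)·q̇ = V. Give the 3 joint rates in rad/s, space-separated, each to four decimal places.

-0.1410 -0.9360 -0.7680

o_n = [-0.2271, 0.5246, 0.5956]
J₁: ẑ×o_n = [-0.5246, -0.2271, 0.0000], ω = ẑ
J2: z=[-0.5736, 0.8192, 0.0000] o=[0.1966, 0.1377, 0.5000] → [0.0783, 0.0548, 0.1251, -0.5736, 0.8192, 0.0000]
J3: z=[-0.5736, 0.8192, 0.0000] o=[-0.0728, -0.0510, 0.6464] → [-0.0416, -0.0291, -0.2038, -0.5736, 0.8192, 0.0000]
q̇ = J⁺·V = [-0.1410, -0.9360, -0.7680]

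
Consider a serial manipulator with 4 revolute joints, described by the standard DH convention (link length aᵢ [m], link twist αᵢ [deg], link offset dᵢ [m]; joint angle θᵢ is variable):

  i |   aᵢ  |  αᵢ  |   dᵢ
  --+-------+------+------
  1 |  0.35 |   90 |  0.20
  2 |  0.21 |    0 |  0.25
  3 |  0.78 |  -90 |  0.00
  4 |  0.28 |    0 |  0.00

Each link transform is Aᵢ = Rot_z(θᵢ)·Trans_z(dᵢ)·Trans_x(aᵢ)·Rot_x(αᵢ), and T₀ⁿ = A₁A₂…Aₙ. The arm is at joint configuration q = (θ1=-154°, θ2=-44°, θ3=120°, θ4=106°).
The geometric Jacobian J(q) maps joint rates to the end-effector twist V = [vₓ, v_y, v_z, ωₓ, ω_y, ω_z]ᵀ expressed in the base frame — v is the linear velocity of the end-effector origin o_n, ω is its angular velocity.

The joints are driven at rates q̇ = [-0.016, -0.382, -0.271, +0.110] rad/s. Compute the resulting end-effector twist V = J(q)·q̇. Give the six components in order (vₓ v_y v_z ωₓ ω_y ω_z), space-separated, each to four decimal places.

-0.3524 -0.1505 -0.1975 0.3822 -0.5401 0.0106

o_n = [-0.5948, -0.3114, 0.7361]
J₁: ẑ×o_n = [0.3114, -0.5948, 0.0000], ω = ẑ
J2: z=[-0.4384, 0.8988, 0.0000] o=[-0.3146, -0.1534, 0.2000] → [0.4818, 0.2350, 0.3211, -0.4384, 0.8988, 0.0000]
J3: z=[-0.4384, 0.8988, 0.0000] o=[-0.5599, 0.0050, 0.0541] → [0.6129, 0.2989, 0.1700, -0.4384, 0.8988, 0.0000]
J4: z=[0.8721, 0.4253, 0.2419] o=[-0.7295, -0.0777, 0.8110] → [0.0247, 0.0979, -0.2612, 0.8721, 0.4253, 0.2419]
V = J·q̇ = [-0.3524, -0.1505, -0.1975, 0.3822, -0.5401, 0.0106]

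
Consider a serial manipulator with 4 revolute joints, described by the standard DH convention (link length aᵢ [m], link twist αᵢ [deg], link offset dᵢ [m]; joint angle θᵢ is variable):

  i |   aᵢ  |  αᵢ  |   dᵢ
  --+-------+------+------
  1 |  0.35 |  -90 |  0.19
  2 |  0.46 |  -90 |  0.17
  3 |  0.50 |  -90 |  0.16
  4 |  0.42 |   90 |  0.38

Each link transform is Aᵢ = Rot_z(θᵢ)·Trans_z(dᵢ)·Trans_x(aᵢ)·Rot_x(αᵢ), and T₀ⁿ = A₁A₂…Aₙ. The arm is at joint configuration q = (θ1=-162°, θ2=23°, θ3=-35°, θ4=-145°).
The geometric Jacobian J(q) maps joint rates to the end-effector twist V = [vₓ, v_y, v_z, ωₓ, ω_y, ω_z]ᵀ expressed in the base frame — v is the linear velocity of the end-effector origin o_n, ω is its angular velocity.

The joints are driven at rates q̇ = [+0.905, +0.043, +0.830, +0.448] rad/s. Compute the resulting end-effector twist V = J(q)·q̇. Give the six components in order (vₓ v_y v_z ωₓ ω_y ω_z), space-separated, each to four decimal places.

0.3164 -0.5503 -0.1296 -0.0166 0.3352 0.0406

o_n = [-0.9053, -0.2396, -0.4938]
J₁: ẑ×o_n = [0.2396, -0.9053, 0.0000], ω = ẑ
J2: z=[0.3090, -0.9511, 0.0000] o=[-0.3329, -0.1082, 0.1900] → [0.6504, 0.2113, -0.5850, 0.3090, -0.9511, 0.0000]
J3: z=[0.3716, 0.1207, -0.9205] o=[-0.6830, -0.4007, 0.0103] → [0.0874, 0.3919, 0.0867, 0.3716, 0.1207, -0.9205]
J4: z=[-0.7553, 0.6159, -0.2241] o=[-0.8935, -0.7706, -0.2971] → [-0.0022, -0.1460, -0.3938, -0.7553, 0.6159, -0.2241]
V = J·q̇ = [0.3164, -0.5503, -0.1296, -0.0166, 0.3352, 0.0406]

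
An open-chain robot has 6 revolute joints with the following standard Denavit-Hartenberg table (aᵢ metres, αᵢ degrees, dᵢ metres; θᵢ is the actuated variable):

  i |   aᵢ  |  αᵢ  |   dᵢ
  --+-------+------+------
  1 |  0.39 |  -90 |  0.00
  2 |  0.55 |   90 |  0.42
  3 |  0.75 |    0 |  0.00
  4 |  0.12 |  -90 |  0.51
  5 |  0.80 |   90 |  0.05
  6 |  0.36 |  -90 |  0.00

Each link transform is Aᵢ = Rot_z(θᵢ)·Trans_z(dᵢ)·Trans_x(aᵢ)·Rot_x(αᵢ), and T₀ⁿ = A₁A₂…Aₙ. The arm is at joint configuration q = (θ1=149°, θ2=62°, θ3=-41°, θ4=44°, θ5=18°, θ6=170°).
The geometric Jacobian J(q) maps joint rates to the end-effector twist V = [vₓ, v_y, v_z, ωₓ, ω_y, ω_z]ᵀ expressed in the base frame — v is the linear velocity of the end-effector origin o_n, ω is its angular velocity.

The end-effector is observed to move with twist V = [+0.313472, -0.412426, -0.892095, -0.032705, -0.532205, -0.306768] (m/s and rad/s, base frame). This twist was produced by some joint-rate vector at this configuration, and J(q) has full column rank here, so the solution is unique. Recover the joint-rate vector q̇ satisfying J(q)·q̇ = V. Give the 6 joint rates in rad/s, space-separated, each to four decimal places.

-0.3250 0.5300 0.7280 -0.5230 -0.0500 -0.4350

o_n = [-1.3167, 0.7109, -1.2848]
J₁: ẑ×o_n = [-0.7109, -1.3167, 0.0000], ω = ẑ
J2: z=[-0.5150, -0.8572, 0.0000] o=[-0.3343, 0.2009, 0.0000] → [1.1013, -0.6617, -1.1048, -0.5150, -0.8572, 0.0000]
J3: z=[-0.7568, 0.4548, 0.4695] o=[-0.7719, -0.0262, -0.4856] → [-0.7095, -0.8606, -0.3101, -0.7568, 0.4548, 0.4695]
J4: z=[-0.7568, 0.4548, 0.4695] o=[-0.7463, 0.5325, -0.9854] → [-0.2199, -0.4944, 0.1243, -0.7568, 0.4548, 0.4695]
J5: z=[-0.4933, -0.8686, 0.0462] o=[-1.1837, 0.7880, -0.8518] → [0.3797, -0.2197, -0.0775, -0.4933, -0.8686, 0.0462]
J6: z=[-0.8523, 0.4932, 0.1740] o=[-1.3476, 0.7817, -1.6364] → [0.1858, 0.3051, 0.0451, -0.8523, 0.4932, 0.1740]
q̇ = J⁺·V = [-0.3250, 0.5300, 0.7280, -0.5230, -0.0500, -0.4350]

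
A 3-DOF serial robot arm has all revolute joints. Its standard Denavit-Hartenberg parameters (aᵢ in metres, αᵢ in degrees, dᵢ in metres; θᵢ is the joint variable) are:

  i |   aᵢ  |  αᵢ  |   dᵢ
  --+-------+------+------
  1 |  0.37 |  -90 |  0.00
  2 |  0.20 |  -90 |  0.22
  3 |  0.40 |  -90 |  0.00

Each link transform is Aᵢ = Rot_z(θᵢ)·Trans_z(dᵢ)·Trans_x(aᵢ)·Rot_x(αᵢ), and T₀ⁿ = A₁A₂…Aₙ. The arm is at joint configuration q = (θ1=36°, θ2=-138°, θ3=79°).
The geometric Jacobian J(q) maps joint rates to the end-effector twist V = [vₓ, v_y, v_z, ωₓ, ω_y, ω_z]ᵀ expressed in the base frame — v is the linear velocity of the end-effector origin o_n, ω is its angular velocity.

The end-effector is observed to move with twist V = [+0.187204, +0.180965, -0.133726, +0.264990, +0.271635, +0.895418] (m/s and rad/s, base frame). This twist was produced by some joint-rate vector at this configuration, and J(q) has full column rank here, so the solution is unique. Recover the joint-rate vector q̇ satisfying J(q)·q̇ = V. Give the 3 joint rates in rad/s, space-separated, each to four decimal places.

0.4800 0.0640 0.5590

o_n = [0.2347, -0.0429, 0.1849]
J₁: ẑ×o_n = [0.0429, 0.2347, -0.0000], ω = ẑ
J2: z=[-0.5878, 0.8090, 0.0000] o=[0.2993, 0.2175, 0.0000] → [0.1496, 0.1087, 0.2053, -0.5878, 0.8090, 0.0000]
J3: z=[0.5413, 0.3933, 0.7431] o=[0.0498, 0.3081, 0.1338] → [0.2809, 0.1098, -0.2627, 0.5413, 0.3933, 0.7431]
q̇ = J⁺·V = [0.4800, 0.0640, 0.5590]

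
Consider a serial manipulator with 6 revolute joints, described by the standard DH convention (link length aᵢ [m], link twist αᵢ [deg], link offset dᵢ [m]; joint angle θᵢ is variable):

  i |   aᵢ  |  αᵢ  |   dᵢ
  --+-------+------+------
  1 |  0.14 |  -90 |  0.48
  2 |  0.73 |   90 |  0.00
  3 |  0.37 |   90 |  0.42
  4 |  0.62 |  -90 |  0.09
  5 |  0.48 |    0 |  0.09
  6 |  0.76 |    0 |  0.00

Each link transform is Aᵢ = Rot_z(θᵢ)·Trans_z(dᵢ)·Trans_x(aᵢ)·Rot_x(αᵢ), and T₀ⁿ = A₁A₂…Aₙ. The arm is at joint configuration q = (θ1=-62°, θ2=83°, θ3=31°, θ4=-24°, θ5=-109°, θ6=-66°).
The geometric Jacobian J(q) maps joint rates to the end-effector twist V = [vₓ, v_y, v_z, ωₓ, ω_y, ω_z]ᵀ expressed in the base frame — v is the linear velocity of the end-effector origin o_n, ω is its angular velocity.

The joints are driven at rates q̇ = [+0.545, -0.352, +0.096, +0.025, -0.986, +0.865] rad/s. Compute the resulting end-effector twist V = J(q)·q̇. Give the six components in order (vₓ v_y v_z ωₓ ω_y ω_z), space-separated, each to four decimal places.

0.8156 -0.4155 0.7298 -0.3606 -0.1713 0.5723

o_n = [0.0232, -1.0055, -0.5986]
J₁: ẑ×o_n = [1.0055, 0.0232, -0.0000], ω = ẑ
J2: z=[0.8829, 0.4695, 0.0000] o=[0.0657, -0.1236, 0.4800] → [-0.5064, 0.9523, -0.7587, 0.8829, 0.4695, 0.0000]
J3: z=[0.4660, -0.8764, 0.1219] o=[0.1075, -0.2022, -0.2446] → [0.4082, 0.1547, -0.4482, 0.4660, -0.8764, 0.1219]
J4: z=[-0.7274, -0.4578, -0.5112] o=[0.4896, -0.5149, -0.5082] → [-0.2094, 0.1727, 0.1433, -0.7274, -0.4578, -0.5112]
J5: z=[0.6306, -0.7398, -0.2347] o=[0.5920, -0.2504, -1.0668] → [-0.5236, -0.1617, -0.8969, 0.6306, -0.7398, -0.2347]
J6: z=[0.6306, -0.7398, -0.2347] o=[0.2763, -0.6018, -1.1907] → [-0.5328, -0.3140, -0.4418, 0.6306, -0.7398, -0.2347]
V = J·q̇ = [0.8156, -0.4155, 0.7298, -0.3606, -0.1713, 0.5723]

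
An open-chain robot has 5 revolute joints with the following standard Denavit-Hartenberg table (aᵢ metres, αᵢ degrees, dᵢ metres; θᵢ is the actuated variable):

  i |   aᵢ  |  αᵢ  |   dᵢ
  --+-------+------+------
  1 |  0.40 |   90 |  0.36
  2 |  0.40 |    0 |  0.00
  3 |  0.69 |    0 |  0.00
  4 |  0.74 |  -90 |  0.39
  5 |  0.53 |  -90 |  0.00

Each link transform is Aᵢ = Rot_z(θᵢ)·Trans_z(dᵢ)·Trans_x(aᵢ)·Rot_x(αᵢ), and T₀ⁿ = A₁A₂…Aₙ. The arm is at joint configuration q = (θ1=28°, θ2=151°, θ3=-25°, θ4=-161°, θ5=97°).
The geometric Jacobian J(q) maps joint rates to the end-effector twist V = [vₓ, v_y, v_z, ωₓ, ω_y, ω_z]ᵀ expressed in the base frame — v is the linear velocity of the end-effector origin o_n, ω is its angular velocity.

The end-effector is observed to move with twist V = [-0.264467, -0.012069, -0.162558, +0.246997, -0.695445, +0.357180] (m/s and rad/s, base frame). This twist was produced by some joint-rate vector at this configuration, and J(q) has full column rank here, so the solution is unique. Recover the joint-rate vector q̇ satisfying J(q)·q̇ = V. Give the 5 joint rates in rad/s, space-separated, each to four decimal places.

0.5120 0.5820 0.1720 -0.0240 -0.1890

o_n = [0.1108, 0.2130, 0.7247]
J₁: ẑ×o_n = [-0.2130, 0.1108, 0.0000], ω = ẑ
J2: z=[0.4695, -0.8829, 0.0000] o=[0.3532, 0.1878, 0.3600] → [-0.3221, -0.1712, -0.2022, 0.4695, -0.8829, 0.0000]
J3: z=[0.4695, -0.8829, 0.0000] o=[0.0443, 0.0235, 0.5539] → [-0.1508, -0.0802, 0.1477, 0.4695, -0.8829, 0.0000]
J4: z=[0.4695, -0.8829, 0.0000] o=[-0.3138, -0.1669, 1.1121] → [0.3421, 0.1819, 0.5533, 0.4695, -0.8829, 0.0000]
J5: z=[0.5064, 0.2693, 0.8192] o=[0.4045, -0.2266, 0.6877] → [-0.3502, -0.2593, 0.3017, 0.5064, 0.2693, 0.8192]
q̇ = J⁺·V = [0.5120, 0.5820, 0.1720, -0.0240, -0.1890]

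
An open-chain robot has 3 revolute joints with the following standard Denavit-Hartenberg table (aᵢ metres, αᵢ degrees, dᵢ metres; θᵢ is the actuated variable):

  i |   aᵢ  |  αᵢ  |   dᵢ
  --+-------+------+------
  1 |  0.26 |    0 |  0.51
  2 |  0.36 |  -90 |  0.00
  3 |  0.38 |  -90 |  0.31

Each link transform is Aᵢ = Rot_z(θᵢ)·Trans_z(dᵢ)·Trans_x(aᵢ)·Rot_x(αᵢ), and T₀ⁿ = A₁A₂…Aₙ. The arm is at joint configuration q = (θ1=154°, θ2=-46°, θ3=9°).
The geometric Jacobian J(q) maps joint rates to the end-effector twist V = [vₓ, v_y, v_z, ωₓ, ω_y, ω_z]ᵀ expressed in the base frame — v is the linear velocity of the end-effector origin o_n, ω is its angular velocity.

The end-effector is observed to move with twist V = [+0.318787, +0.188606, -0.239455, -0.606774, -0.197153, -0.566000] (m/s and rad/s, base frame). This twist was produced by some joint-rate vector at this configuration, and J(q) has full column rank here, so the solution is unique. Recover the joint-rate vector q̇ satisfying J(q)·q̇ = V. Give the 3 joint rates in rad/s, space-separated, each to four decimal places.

0.3030 -0.8690 0.6380

o_n = [-0.7557, 0.7175, 0.4506]
J₁: ẑ×o_n = [-0.7175, -0.7557, 0.0000], ω = ẑ
J2: z=[0.0000, 0.0000, 1.0000] o=[-0.2337, 0.1140, 0.5100] → [-0.6035, -0.5221, 0.0000, 0.0000, 0.0000, 1.0000]
J3: z=[-0.9511, -0.3090, 0.0000] o=[-0.3449, 0.4564, 0.5100] → [0.0184, -0.0565, -0.3753, -0.9511, -0.3090, 0.0000]
q̇ = J⁺·V = [0.3030, -0.8690, 0.6380]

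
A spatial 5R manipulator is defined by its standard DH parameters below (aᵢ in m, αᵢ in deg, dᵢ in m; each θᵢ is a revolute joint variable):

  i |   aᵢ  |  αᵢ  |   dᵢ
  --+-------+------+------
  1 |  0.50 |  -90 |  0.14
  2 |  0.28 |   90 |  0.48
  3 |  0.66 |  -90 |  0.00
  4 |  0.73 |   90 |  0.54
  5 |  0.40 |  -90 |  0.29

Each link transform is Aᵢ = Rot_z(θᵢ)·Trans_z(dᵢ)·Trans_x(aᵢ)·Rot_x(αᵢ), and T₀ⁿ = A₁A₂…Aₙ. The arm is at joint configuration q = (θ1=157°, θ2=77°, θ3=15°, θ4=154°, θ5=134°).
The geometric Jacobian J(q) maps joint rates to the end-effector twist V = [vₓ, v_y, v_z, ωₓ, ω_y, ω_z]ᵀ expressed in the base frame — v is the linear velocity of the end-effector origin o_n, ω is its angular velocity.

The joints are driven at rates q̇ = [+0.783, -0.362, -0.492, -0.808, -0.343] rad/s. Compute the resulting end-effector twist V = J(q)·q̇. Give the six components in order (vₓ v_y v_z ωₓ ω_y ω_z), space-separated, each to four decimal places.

o_n = [-0.6769, -1.2097, -0.3857]
J₁: ẑ×o_n = [1.2097, -0.6769, 0.0000], ω = ẑ
J2: z=[-0.3907, -0.9205, 0.0000] o=[-0.4603, 0.1954, 0.1400] → [0.4839, -0.2054, 0.3496, -0.3907, -0.9205, 0.0000]
J3: z=[-0.8969, 0.3807, 0.2250] o=[-0.7058, -0.2219, -0.1328] → [0.1260, -0.2203, 0.8751, -0.8969, 0.3807, 0.2250]
J4: z=[-0.3238, -0.9119, 0.2522] o=[-0.9045, -0.3231, -0.7540] → [-0.1123, 0.1767, 0.4947, -0.3238, -0.9119, 0.2522]
J5: z=[0.6741, -0.4094, -0.6148] o=[-0.5948, -0.8367, -0.0723] → [-0.1010, 0.2617, -0.2851, 0.6741, -0.4094, -0.6148]
V = J·q̇ = [0.8355, -0.5798, -0.8590, 0.6131, 1.0231, 0.6794]

0.8355 -0.5798 -0.8590 0.6131 1.0231 0.6794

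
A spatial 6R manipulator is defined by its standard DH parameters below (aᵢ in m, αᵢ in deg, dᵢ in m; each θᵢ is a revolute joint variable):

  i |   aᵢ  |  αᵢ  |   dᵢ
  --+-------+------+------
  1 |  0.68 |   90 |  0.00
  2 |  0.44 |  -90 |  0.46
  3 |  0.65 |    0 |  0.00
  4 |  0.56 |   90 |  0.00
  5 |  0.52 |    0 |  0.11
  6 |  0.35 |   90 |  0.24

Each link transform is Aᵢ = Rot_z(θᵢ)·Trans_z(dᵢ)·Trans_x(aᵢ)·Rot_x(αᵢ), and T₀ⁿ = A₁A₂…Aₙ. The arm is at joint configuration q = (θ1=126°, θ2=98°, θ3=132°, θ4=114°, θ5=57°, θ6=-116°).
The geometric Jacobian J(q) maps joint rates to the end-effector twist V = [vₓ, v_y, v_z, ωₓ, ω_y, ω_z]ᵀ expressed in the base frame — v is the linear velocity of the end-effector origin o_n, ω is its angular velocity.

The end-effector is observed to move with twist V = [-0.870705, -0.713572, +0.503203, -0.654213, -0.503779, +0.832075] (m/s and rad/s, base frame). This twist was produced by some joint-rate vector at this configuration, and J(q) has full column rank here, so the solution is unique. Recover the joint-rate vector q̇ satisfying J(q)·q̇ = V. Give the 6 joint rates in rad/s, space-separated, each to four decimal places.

o_n = [0.2423, 0.9758, -0.7428]
J₁: ẑ×o_n = [-0.9758, 0.2423, 0.0000], ω = ẑ
J2: z=[0.8090, 0.5878, 0.0000] o=[-0.3997, 0.5501, 0.0000] → [-0.4366, 0.6009, -0.0330, 0.8090, 0.5878, 0.0000]
J3: z=[0.5821, -0.8011, -0.1392] o=[0.0084, 0.7710, 0.4357] → [0.9727, 0.6534, 0.3066, 0.5821, -0.8011, -0.1392]
J4: z=[0.5821, -0.8011, -0.1392] o=[-0.4179, 0.5360, 0.0050] → [0.6603, 0.3434, 0.7849, 0.5821, -0.8011, -0.1392]
J5: z=[-0.4038, -0.1362, -0.9047] o=[-0.0227, 0.8624, -0.2205] → [0.1737, -0.4506, -0.0097, -0.4038, -0.1362, -0.9047]
J6: z=[-0.4038, -0.1362, -0.9047] o=[0.3866, 0.6630, -0.4948] → [0.3167, 0.0304, -0.1459, -0.4038, -0.1362, -0.9047]
q̇ = J⁺·V = [0.9700, -0.7660, -0.8260, 0.8680, 0.5220, -0.3760]

0.9700 -0.7660 -0.8260 0.8680 0.5220 -0.3760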